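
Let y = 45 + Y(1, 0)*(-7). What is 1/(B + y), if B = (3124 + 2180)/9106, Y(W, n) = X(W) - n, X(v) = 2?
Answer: 4553/143795 ≈ 0.031663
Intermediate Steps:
Y(W, n) = 2 - n
B = 2652/4553 (B = 5304*(1/9106) = 2652/4553 ≈ 0.58247)
y = 31 (y = 45 + (2 - 1*0)*(-7) = 45 + (2 + 0)*(-7) = 45 + 2*(-7) = 45 - 14 = 31)
1/(B + y) = 1/(2652/4553 + 31) = 1/(143795/4553) = 4553/143795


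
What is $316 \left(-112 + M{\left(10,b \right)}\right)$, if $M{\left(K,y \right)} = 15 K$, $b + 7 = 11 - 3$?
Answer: $12008$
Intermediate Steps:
$b = 1$ ($b = -7 + \left(11 - 3\right) = -7 + 8 = 1$)
$316 \left(-112 + M{\left(10,b \right)}\right) = 316 \left(-112 + 15 \cdot 10\right) = 316 \left(-112 + 150\right) = 316 \cdot 38 = 12008$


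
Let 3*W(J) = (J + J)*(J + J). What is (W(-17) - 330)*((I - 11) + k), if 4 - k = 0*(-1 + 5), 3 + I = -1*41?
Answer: -2822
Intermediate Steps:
I = -44 (I = -3 - 1*41 = -3 - 41 = -44)
k = 4 (k = 4 - 0*(-1 + 5) = 4 - 0*4 = 4 - 1*0 = 4 + 0 = 4)
W(J) = 4*J²/3 (W(J) = ((J + J)*(J + J))/3 = ((2*J)*(2*J))/3 = (4*J²)/3 = 4*J²/3)
(W(-17) - 330)*((I - 11) + k) = ((4/3)*(-17)² - 330)*((-44 - 11) + 4) = ((4/3)*289 - 330)*(-55 + 4) = (1156/3 - 330)*(-51) = (166/3)*(-51) = -2822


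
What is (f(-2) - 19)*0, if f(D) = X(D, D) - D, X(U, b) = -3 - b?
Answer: 0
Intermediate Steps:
f(D) = -3 - 2*D (f(D) = (-3 - D) - D = -3 - 2*D)
(f(-2) - 19)*0 = ((-3 - 2*(-2)) - 19)*0 = ((-3 + 4) - 19)*0 = (1 - 19)*0 = -18*0 = 0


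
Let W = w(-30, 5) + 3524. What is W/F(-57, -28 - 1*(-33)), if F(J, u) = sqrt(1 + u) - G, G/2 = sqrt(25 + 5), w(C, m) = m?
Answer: -3529/(-sqrt(6) + 2*sqrt(30)) ≈ -414.93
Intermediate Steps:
G = 2*sqrt(30) (G = 2*sqrt(25 + 5) = 2*sqrt(30) ≈ 10.954)
F(J, u) = sqrt(1 + u) - 2*sqrt(30)
W = 3529 (W = 5 + 3524 = 3529)
W/F(-57, -28 - 1*(-33)) = 3529/(sqrt(1 + (-28 - 1*(-33))) - 2*sqrt(30)) = 3529/(sqrt(1 + (-28 + 33)) - 2*sqrt(30)) = 3529/(sqrt(1 + 5) - 2*sqrt(30)) = 3529/(sqrt(6) - 2*sqrt(30))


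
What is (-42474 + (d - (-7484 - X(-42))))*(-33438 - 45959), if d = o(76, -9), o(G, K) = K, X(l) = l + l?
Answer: 2785484951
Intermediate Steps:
X(l) = 2*l
d = -9
(-42474 + (d - (-7484 - X(-42))))*(-33438 - 45959) = (-42474 + (-9 - (-7484 - 2*(-42))))*(-33438 - 45959) = (-42474 + (-9 - (-7484 - 1*(-84))))*(-79397) = (-42474 + (-9 - (-7484 + 84)))*(-79397) = (-42474 + (-9 - 1*(-7400)))*(-79397) = (-42474 + (-9 + 7400))*(-79397) = (-42474 + 7391)*(-79397) = -35083*(-79397) = 2785484951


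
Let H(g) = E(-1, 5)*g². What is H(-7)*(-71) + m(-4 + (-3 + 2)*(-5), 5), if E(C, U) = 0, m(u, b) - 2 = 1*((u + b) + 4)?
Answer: 12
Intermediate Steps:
m(u, b) = 6 + b + u (m(u, b) = 2 + 1*((u + b) + 4) = 2 + 1*((b + u) + 4) = 2 + 1*(4 + b + u) = 2 + (4 + b + u) = 6 + b + u)
H(g) = 0 (H(g) = 0*g² = 0)
H(-7)*(-71) + m(-4 + (-3 + 2)*(-5), 5) = 0*(-71) + (6 + 5 + (-4 + (-3 + 2)*(-5))) = 0 + (6 + 5 + (-4 - 1*(-5))) = 0 + (6 + 5 + (-4 + 5)) = 0 + (6 + 5 + 1) = 0 + 12 = 12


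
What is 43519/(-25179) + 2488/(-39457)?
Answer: -23113955/12902439 ≈ -1.7914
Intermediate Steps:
43519/(-25179) + 2488/(-39457) = 43519*(-1/25179) + 2488*(-1/39457) = -6217/3597 - 2488/39457 = -23113955/12902439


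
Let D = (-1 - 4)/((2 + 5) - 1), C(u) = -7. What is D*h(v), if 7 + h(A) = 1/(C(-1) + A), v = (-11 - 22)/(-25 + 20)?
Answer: 95/12 ≈ 7.9167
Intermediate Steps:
v = 33/5 (v = -33/(-5) = -33*(-1/5) = 33/5 ≈ 6.6000)
D = -5/6 (D = -5/(7 - 1) = -5/6 ≈ -0.83333)
h(A) = -7 + 1/(-7 + A)
D*h(v) = -5*(50 - 7*33/5)/(6*(-7 + 33/5)) = -5*(50 - 231/5)/(6*(-2/5)) = -(-25)*19/(12*5) = -5/6*(-19/2) = 95/12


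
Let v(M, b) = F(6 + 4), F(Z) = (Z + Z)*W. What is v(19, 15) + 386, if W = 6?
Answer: 506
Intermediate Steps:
F(Z) = 12*Z (F(Z) = (Z + Z)*6 = (2*Z)*6 = 12*Z)
v(M, b) = 120 (v(M, b) = 12*(6 + 4) = 12*10 = 120)
v(19, 15) + 386 = 120 + 386 = 506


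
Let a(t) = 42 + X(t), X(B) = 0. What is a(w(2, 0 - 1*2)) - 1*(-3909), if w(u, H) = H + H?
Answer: 3951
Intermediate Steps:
w(u, H) = 2*H
a(t) = 42 (a(t) = 42 + 0 = 42)
a(w(2, 0 - 1*2)) - 1*(-3909) = 42 - 1*(-3909) = 42 + 3909 = 3951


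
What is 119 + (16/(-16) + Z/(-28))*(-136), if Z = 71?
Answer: 4199/7 ≈ 599.86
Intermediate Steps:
119 + (16/(-16) + Z/(-28))*(-136) = 119 + (16/(-16) + 71/(-28))*(-136) = 119 + (16*(-1/16) + 71*(-1/28))*(-136) = 119 + (-1 - 71/28)*(-136) = 119 - 99/28*(-136) = 119 + 3366/7 = 4199/7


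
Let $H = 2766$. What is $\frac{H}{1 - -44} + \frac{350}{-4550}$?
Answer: $\frac{11971}{195} \approx 61.39$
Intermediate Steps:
$\frac{H}{1 - -44} + \frac{350}{-4550} = \frac{2766}{1 - -44} + \frac{350}{-4550} = \frac{2766}{1 + 44} + 350 \left(- \frac{1}{4550}\right) = \frac{2766}{45} - \frac{1}{13} = 2766 \cdot \frac{1}{45} - \frac{1}{13} = \frac{922}{15} - \frac{1}{13} = \frac{11971}{195}$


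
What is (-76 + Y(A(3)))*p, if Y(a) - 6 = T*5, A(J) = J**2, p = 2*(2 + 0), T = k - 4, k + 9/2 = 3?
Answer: -390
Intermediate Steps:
k = -3/2 (k = -9/2 + 3 = -3/2 ≈ -1.5000)
T = -11/2 (T = -3/2 - 4 = -11/2 ≈ -5.5000)
p = 4 (p = 2*2 = 4)
Y(a) = -43/2 (Y(a) = 6 - 11/2*5 = 6 - 55/2 = -43/2)
(-76 + Y(A(3)))*p = (-76 - 43/2)*4 = -195/2*4 = -390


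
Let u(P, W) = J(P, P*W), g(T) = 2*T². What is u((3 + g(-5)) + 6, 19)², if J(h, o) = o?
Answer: 1256641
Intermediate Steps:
u(P, W) = P*W
u((3 + g(-5)) + 6, 19)² = (((3 + 2*(-5)²) + 6)*19)² = (((3 + 2*25) + 6)*19)² = (((3 + 50) + 6)*19)² = ((53 + 6)*19)² = (59*19)² = 1121² = 1256641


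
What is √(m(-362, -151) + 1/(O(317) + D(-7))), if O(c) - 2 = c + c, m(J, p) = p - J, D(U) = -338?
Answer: √18737942/298 ≈ 14.526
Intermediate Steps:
O(c) = 2 + 2*c (O(c) = 2 + (c + c) = 2 + 2*c)
√(m(-362, -151) + 1/(O(317) + D(-7))) = √((-151 - 1*(-362)) + 1/((2 + 2*317) - 338)) = √((-151 + 362) + 1/((2 + 634) - 338)) = √(211 + 1/(636 - 338)) = √(211 + 1/298) = √(62879/298) = √18737942/298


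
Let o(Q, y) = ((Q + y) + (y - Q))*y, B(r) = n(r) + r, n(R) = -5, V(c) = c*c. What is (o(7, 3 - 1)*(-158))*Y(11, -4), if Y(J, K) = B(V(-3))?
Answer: -5056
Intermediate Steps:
V(c) = c²
B(r) = -5 + r
Y(J, K) = 4 (Y(J, K) = -5 + (-3)² = -5 + 9 = 4)
o(Q, y) = 2*y² (o(Q, y) = (2*y)*y = 2*y²)
(o(7, 3 - 1)*(-158))*Y(11, -4) = ((2*(3 - 1)²)*(-158))*4 = ((2*2²)*(-158))*4 = ((2*4)*(-158))*4 = (8*(-158))*4 = -1264*4 = -5056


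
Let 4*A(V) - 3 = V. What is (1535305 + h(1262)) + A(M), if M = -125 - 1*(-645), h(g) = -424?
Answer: 6140047/4 ≈ 1.5350e+6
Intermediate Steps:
M = 520 (M = -125 + 645 = 520)
A(V) = ¾ + V/4
(1535305 + h(1262)) + A(M) = (1535305 - 424) + (¾ + (¼)*520) = 1534881 + (¾ + 130) = 1534881 + 523/4 = 6140047/4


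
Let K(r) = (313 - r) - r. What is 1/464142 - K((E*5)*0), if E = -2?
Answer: -145276445/464142 ≈ -313.00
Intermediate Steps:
K(r) = 313 - 2*r
1/464142 - K((E*5)*0) = 1/464142 - (313 - 2*(-2*5)*0) = 1/464142 - (313 - (-20)*0) = 1/464142 - (313 - 2*0) = 1/464142 - (313 + 0) = 1/464142 - 1*313 = 1/464142 - 313 = -145276445/464142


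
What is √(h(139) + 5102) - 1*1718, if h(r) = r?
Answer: -1718 + √5241 ≈ -1645.6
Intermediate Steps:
√(h(139) + 5102) - 1*1718 = √(139 + 5102) - 1*1718 = √5241 - 1718 = -1718 + √5241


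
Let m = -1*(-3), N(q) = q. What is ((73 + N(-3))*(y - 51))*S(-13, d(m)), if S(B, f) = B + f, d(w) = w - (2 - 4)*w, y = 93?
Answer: -11760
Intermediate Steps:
m = 3
d(w) = 3*w (d(w) = w - (-2)*w = w + 2*w = 3*w)
((73 + N(-3))*(y - 51))*S(-13, d(m)) = ((73 - 3)*(93 - 51))*(-13 + 3*3) = (70*42)*(-13 + 9) = 2940*(-4) = -11760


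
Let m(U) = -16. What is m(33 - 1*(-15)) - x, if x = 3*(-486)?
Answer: 1442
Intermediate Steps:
x = -1458
m(33 - 1*(-15)) - x = -16 - 1*(-1458) = -16 + 1458 = 1442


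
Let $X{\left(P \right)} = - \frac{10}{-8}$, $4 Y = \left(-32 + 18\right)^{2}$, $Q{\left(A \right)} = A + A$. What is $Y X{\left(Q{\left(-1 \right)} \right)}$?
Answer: $\frac{245}{4} \approx 61.25$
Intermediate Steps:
$Q{\left(A \right)} = 2 A$
$Y = 49$ ($Y = \frac{\left(-32 + 18\right)^{2}}{4} = \frac{\left(-14\right)^{2}}{4} = \frac{1}{4} \cdot 196 = 49$)
$X{\left(P \right)} = \frac{5}{4}$ ($X{\left(P \right)} = \left(-10\right) \left(- \frac{1}{8}\right) = \frac{5}{4}$)
$Y X{\left(Q{\left(-1 \right)} \right)} = 49 \cdot \frac{5}{4} = \frac{245}{4}$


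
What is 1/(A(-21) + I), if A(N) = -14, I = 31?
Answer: 1/17 ≈ 0.058824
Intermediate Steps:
1/(A(-21) + I) = 1/(-14 + 31) = 1/17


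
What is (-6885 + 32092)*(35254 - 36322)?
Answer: -26921076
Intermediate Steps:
(-6885 + 32092)*(35254 - 36322) = 25207*(-1068) = -26921076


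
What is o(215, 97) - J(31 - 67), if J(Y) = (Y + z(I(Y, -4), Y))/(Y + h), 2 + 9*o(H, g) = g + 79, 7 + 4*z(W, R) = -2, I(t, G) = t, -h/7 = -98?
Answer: 151259/7800 ≈ 19.392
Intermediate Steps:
h = 686 (h = -7*(-98) = 686)
z(W, R) = -9/4 (z(W, R) = -7/4 + (¼)*(-2) = -7/4 - ½ = -9/4)
o(H, g) = 77/9 + g/9 (o(H, g) = -2/9 + (g + 79)/9 = -2/9 + (79 + g)/9 = -2/9 + (79/9 + g/9) = 77/9 + g/9)
J(Y) = (-9/4 + Y)/(686 + Y) (J(Y) = (Y - 9/4)/(Y + 686) = (-9/4 + Y)/(686 + Y))
o(215, 97) - J(31 - 67) = (77/9 + (⅑)*97) - (-9/4 + (31 - 67))/(686 + (31 - 67)) = (77/9 + 97/9) - (-9/4 - 36)/(686 - 36) = 58/3 - (-153)/(650*4) = 58/3 - 1*(-153/2600) = 58/3 + 153/2600 = 151259/7800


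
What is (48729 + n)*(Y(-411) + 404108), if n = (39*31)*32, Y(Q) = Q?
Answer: 35289980649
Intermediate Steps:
n = 38688 (n = 1209*32 = 38688)
(48729 + n)*(Y(-411) + 404108) = (48729 + 38688)*(-411 + 404108) = 87417*403697 = 35289980649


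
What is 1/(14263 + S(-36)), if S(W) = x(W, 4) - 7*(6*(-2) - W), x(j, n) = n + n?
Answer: 1/14103 ≈ 7.0907e-5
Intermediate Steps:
x(j, n) = 2*n
S(W) = 92 + 7*W (S(W) = 2*4 - 7*(6*(-2) - W) = 8 - 7*(-12 - W) = 8 + (84 + 7*W) = 92 + 7*W)
1/(14263 + S(-36)) = 1/(14263 + (92 + 7*(-36))) = 1/(14263 + (92 - 252)) = 1/(14263 - 160) = 1/14103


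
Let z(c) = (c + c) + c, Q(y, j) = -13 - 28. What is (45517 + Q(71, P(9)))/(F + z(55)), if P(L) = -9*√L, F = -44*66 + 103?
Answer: -11369/659 ≈ -17.252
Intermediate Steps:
F = -2801 (F = -2904 + 103 = -2801)
Q(y, j) = -41
z(c) = 3*c (z(c) = 2*c + c = 3*c)
(45517 + Q(71, P(9)))/(F + z(55)) = (45517 - 41)/(-2801 + 3*55) = 45476/(-2801 + 165) = 45476/(-2636) = 45476*(-1/2636) = -11369/659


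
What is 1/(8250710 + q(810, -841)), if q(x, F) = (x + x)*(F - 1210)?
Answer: 1/4928090 ≈ 2.0292e-7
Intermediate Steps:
q(x, F) = 2*x*(-1210 + F) (q(x, F) = (2*x)*(-1210 + F) = 2*x*(-1210 + F))
1/(8250710 + q(810, -841)) = 1/(8250710 + 2*810*(-1210 - 841)) = 1/(8250710 + 2*810*(-2051)) = 1/(8250710 - 3322620) = 1/4928090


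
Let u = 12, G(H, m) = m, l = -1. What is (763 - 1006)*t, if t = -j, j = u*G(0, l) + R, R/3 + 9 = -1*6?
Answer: -13851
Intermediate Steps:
R = -45 (R = -27 + 3*(-1*6) = -27 + 3*(-6) = -27 - 18 = -45)
j = -57 (j = 12*(-1) - 45 = -12 - 45 = -57)
t = 57 (t = -1*(-57) = 57)
(763 - 1006)*t = (763 - 1006)*57 = -243*57 = -13851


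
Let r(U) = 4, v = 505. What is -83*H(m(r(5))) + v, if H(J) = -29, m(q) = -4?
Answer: 2912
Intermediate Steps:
-83*H(m(r(5))) + v = -83*(-29) + 505 = 2407 + 505 = 2912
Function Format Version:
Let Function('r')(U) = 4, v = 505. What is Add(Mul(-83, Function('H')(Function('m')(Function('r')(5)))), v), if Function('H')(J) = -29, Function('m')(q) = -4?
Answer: 2912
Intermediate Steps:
Add(Mul(-83, Function('H')(Function('m')(Function('r')(5)))), v) = Add(Mul(-83, -29), 505) = Add(2407, 505) = 2912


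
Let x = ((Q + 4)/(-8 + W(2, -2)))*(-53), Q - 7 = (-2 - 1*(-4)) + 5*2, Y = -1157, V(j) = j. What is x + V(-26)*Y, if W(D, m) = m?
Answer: 302039/10 ≈ 30204.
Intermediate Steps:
Q = 19 (Q = 7 + ((-2 - 1*(-4)) + 5*2) = 7 + ((-2 + 4) + 10) = 7 + (2 + 10) = 7 + 12 = 19)
x = 1219/10 (x = ((19 + 4)/(-8 - 2))*(-53) = (23/(-10))*(-53) = (23*(-⅒))*(-53) = -23/10*(-53) = 1219/10 ≈ 121.90)
x + V(-26)*Y = 1219/10 - 26*(-1157) = 1219/10 + 30082 = 302039/10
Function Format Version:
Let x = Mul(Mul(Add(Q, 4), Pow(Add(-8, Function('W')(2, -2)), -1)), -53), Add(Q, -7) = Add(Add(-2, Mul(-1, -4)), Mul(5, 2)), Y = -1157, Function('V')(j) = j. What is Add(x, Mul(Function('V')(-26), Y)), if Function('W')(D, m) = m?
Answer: Rational(302039, 10) ≈ 30204.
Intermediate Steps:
Q = 19 (Q = Add(7, Add(Add(-2, Mul(-1, -4)), Mul(5, 2))) = Add(7, Add(Add(-2, 4), 10)) = Add(7, Add(2, 10)) = Add(7, 12) = 19)
x = Rational(1219, 10) (x = Mul(Mul(Add(19, 4), Pow(Add(-8, -2), -1)), -53) = Mul(Mul(23, Pow(-10, -1)), -53) = Mul(Mul(23, Rational(-1, 10)), -53) = Mul(Rational(-23, 10), -53) = Rational(1219, 10) ≈ 121.90)
Add(x, Mul(Function('V')(-26), Y)) = Add(Rational(1219, 10), Mul(-26, -1157)) = Add(Rational(1219, 10), 30082) = Rational(302039, 10)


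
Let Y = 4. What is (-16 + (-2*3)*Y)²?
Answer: 1600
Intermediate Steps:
(-16 + (-2*3)*Y)² = (-16 - 2*3*4)² = (-16 - 6*4)² = (-16 - 24)² = (-40)² = 1600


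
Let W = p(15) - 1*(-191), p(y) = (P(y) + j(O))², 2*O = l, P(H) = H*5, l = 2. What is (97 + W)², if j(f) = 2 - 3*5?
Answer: 17073424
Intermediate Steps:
P(H) = 5*H
O = 1 (O = (½)*2 = 1)
j(f) = -13 (j(f) = 2 - 15 = -13)
p(y) = (-13 + 5*y)² (p(y) = (5*y - 13)² = (-13 + 5*y)²)
W = 4035 (W = (-13 + 5*15)² - 1*(-191) = (-13 + 75)² + 191 = 62² + 191 = 3844 + 191 = 4035)
(97 + W)² = (97 + 4035)² = 4132² = 17073424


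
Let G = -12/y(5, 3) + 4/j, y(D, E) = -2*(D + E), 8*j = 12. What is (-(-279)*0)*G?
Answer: 0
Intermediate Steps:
j = 3/2 (j = (⅛)*12 = 3/2 ≈ 1.5000)
y(D, E) = -2*D - 2*E
G = 41/12 (G = -12/(-2*5 - 2*3) + 4/(3/2) = -12/(-10 - 6) + 4*(⅔) = -12/(-16) + 8/3 = -12*(-1/16) + 8/3 = ¾ + 8/3 = 41/12 ≈ 3.4167)
(-(-279)*0)*G = -(-279)*0*(41/12) = -31*0*(41/12) = 0*(41/12) = 0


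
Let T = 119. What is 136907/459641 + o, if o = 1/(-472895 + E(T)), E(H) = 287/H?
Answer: 84662413917/284241075118 ≈ 0.29785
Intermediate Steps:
o = -17/8039174 (o = 1/(-472895 + 287/119) = 1/(-472895 + 287*(1/119)) = 1/(-472895 + 41/17) = 1/(-8039174/17) = -17/8039174 ≈ -2.1146e-6)
136907/459641 + o = 136907/459641 - 17/8039174 = 84662413917/284241075118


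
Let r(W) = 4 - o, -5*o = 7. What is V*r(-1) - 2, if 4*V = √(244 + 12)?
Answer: 98/5 ≈ 19.600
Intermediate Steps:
o = -7/5 (o = -⅕*7 = -7/5 ≈ -1.4000)
V = 4 (V = √(244 + 12)/4 = √256/4 = (¼)*16 = 4)
r(W) = 27/5 (r(W) = 4 - 1*(-7/5) = 4 + 7/5 = 27/5)
V*r(-1) - 2 = 4*(27/5) - 2 = 108/5 - 2 = 98/5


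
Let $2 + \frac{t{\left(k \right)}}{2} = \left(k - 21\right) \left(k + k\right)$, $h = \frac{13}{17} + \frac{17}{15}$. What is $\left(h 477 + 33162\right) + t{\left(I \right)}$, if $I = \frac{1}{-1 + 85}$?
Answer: $\frac{5107311049}{149940} \approx 34062.0$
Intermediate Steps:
$I = \frac{1}{84} \approx 0.011905$
$h = \frac{484}{255}$ ($h = 13 \cdot \frac{1}{17} + 17 \cdot \frac{1}{15} = \frac{13}{17} + \frac{17}{15} = \frac{484}{255} \approx 1.898$)
$t{\left(k \right)} = -4 + 4 k \left(-21 + k\right)$ ($t{\left(k \right)} = -4 + 2 \left(k - 21\right) \left(k + k\right) = -4 + 2 \left(-21 + k\right) 2 k = -4 + 2 \cdot 2 k \left(-21 + k\right) = -4 + 4 k \left(-21 + k\right)$)
$\left(h 477 + 33162\right) + t{\left(I \right)} = \left(\frac{484}{255} \cdot 477 + 33162\right) - \left(5 - \frac{1}{1764}\right) = \left(\frac{76956}{85} + 33162\right) - \frac{8819}{1764} = \frac{2895726}{85} - \frac{8819}{1764} = \frac{5107311049}{149940}$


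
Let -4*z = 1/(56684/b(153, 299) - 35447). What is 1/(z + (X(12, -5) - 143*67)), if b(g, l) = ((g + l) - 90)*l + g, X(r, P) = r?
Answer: -15368316372/147059419255277 ≈ -0.00010450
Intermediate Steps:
b(g, l) = g + l*(-90 + g + l) (b(g, l) = (-90 + g + l)*l + g = l*(-90 + g + l) + g = g + l*(-90 + g + l))
z = 108391/15368316372 (z = -1/(4*(56684/(153 + 299² - 90*299 + 153*299) - 35447)) = -1/(4*(56684/(153 + 89401 - 26910 + 45747) - 35447)) = -1/(4*(56684/108391 - 35447)) = -1/(4*(-3842079093/108391)) = -¼*(-108391/3842079093) = 108391/15368316372 ≈ 7.0529e-6)
1/(z + (X(12, -5) - 143*67)) = 1/(108391/15368316372 + (12 - 143*67)) = 1/(108391/15368316372 + (12 - 9581)) = 1/(108391/15368316372 - 9569) = 1/(-147059419255277/15368316372) = -15368316372/147059419255277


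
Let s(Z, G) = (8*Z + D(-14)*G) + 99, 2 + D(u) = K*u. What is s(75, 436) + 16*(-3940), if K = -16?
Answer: 34451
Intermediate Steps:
D(u) = -2 - 16*u
s(Z, G) = 99 + 8*Z + 222*G (s(Z, G) = (8*Z + (-2 - 16*(-14))*G) + 99 = (8*Z + (-2 + 224)*G) + 99 = (8*Z + 222*G) + 99 = 99 + 8*Z + 222*G)
s(75, 436) + 16*(-3940) = (99 + 8*75 + 222*436) + 16*(-3940) = (99 + 600 + 96792) - 63040 = 97491 - 63040 = 34451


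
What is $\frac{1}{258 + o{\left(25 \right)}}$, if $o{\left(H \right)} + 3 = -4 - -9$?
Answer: $\frac{1}{260} \approx 0.0038462$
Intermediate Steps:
$o{\left(H \right)} = 2$ ($o{\left(H \right)} = -3 - -5 = -3 + \left(-4 + 9\right) = -3 + 5 = 2$)
$\frac{1}{258 + o{\left(25 \right)}} = \frac{1}{258 + 2} = \frac{1}{260}$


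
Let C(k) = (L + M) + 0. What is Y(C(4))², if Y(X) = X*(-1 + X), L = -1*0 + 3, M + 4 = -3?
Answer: 400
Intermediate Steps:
M = -7 (M = -4 - 3 = -7)
L = 3 (L = 0 + 3 = 3)
C(k) = -4 (C(k) = (3 - 7) + 0 = -4 + 0 = -4)
Y(C(4))² = (-4*(-1 - 4))² = (-4*(-5))² = 20² = 400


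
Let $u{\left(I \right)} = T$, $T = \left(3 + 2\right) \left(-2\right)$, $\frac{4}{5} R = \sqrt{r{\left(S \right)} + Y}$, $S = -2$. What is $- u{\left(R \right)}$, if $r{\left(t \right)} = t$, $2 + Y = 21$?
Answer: $10$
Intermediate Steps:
$Y = 19$ ($Y = -2 + 21 = 19$)
$R = \frac{5 \sqrt{17}}{4}$ ($R = \frac{5 \sqrt{-2 + 19}}{4} = \frac{5 \sqrt{17}}{4} \approx 5.1539$)
$T = -10$ ($T = 5 \left(-2\right) = -10$)
$u{\left(I \right)} = -10$
$- u{\left(R \right)} = \left(-1\right) \left(-10\right) = 10$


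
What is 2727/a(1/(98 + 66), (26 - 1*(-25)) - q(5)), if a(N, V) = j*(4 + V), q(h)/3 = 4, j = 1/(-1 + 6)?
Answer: 13635/43 ≈ 317.09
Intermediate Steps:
j = 1/5 ≈ 0.20000
q(h) = 12 (q(h) = 3*4 = 12)
a(N, V) = 4/5 + V/5 (a(N, V) = (4 + V)/5 = 4/5 + V/5)
2727/a(1/(98 + 66), (26 - 1*(-25)) - q(5)) = 2727/(4/5 + ((26 - 1*(-25)) - 1*12)/5) = 2727/(4/5 + ((26 + 25) - 12)/5) = 2727/(4/5 + (51 - 12)/5) = 2727/(4/5 + (1/5)*39) = 2727/(4/5 + 39/5) = 2727/(43/5) = 2727*(5/43) = 13635/43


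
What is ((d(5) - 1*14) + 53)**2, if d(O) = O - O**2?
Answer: 361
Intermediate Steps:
((d(5) - 1*14) + 53)**2 = ((5*(1 - 1*5) - 1*14) + 53)**2 = ((5*(1 - 5) - 14) + 53)**2 = ((5*(-4) - 14) + 53)**2 = ((-20 - 14) + 53)**2 = (-34 + 53)**2 = 19**2 = 361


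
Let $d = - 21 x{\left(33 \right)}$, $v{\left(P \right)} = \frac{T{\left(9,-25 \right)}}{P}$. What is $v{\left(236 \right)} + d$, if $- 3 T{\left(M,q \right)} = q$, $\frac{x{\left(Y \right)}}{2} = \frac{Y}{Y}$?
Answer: $- \frac{29711}{708} \approx -41.965$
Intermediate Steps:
$x{\left(Y \right)} = 2$ ($x{\left(Y \right)} = 2 \frac{Y}{Y} = 2 \cdot 1 = 2$)
$T{\left(M,q \right)} = - \frac{q}{3}$
$v{\left(P \right)} = \frac{25}{3 P}$ ($v{\left(P \right)} = \frac{\left(- \frac{1}{3}\right) \left(-25\right)}{P} = \frac{25}{3 P}$)
$d = -42$ ($d = \left(-21\right) 2 = -42$)
$v{\left(236 \right)} + d = \frac{25}{3 \cdot 236} - 42 = \frac{25}{3} \cdot \frac{1}{236} - 42 = \frac{25}{708} - 42 = - \frac{29711}{708}$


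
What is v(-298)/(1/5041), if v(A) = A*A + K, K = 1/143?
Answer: 64015522893/143 ≈ 4.4766e+8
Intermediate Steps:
K = 1/143 ≈ 0.0069930
v(A) = 1/143 + A² (v(A) = A*A + 1/143 = A² + 1/143 = 1/143 + A²)
v(-298)/(1/5041) = (1/143 + (-298)²)/(1/5041) = (1/143 + 88804)/(1/5041) = (12698973/143)*5041 = 64015522893/143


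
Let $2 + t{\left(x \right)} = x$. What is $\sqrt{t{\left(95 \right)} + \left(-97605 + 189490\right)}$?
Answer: $\sqrt{91978} \approx 303.28$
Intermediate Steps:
$t{\left(x \right)} = -2 + x$
$\sqrt{t{\left(95 \right)} + \left(-97605 + 189490\right)} = \sqrt{\left(-2 + 95\right) + \left(-97605 + 189490\right)} = \sqrt{93 + 91885} = \sqrt{91978}$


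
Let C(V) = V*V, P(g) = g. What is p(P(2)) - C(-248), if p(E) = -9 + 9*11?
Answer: -61414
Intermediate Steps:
C(V) = V**2
p(E) = 90 (p(E) = -9 + 99 = 90)
p(P(2)) - C(-248) = 90 - 1*(-248)**2 = 90 - 1*61504 = 90 - 61504 = -61414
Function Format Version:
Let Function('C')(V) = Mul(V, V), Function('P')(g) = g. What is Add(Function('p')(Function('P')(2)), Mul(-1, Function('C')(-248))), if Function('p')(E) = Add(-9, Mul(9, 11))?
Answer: -61414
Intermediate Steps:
Function('C')(V) = Pow(V, 2)
Function('p')(E) = 90 (Function('p')(E) = Add(-9, 99) = 90)
Add(Function('p')(Function('P')(2)), Mul(-1, Function('C')(-248))) = Add(90, Mul(-1, Pow(-248, 2))) = Add(90, Mul(-1, 61504)) = Add(90, -61504) = -61414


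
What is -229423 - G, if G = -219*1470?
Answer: 92507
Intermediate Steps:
G = -321930
-229423 - G = -229423 - 1*(-321930) = -229423 + 321930 = 92507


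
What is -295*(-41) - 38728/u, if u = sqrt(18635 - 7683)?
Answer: 12095 - 9682*sqrt(2)/37 ≈ 11725.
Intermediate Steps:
u = 74*sqrt(2) (u = sqrt(10952) = 74*sqrt(2) ≈ 104.65)
-295*(-41) - 38728/u = -295*(-41) - 38728/(74*sqrt(2)) = 12095 - 38728*sqrt(2)/148 = 12095 - 9682*sqrt(2)/37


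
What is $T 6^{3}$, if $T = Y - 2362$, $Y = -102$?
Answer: $-532224$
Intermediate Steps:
$T = -2464$ ($T = -102 - 2362 = -2464$)
$T 6^{3} = - 2464 \cdot 6^{3} = \left(-2464\right) 216 = -532224$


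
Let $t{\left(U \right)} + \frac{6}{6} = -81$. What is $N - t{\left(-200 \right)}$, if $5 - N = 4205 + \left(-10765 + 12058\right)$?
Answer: $-5411$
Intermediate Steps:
$t{\left(U \right)} = -82$ ($t{\left(U \right)} = -1 - 81 = -82$)
$N = -5493$ ($N = 5 - \left(4205 + \left(-10765 + 12058\right)\right) = 5 - \left(4205 + 1293\right) = 5 - 5498 = -5493$)
$N - t{\left(-200 \right)} = -5493 - -82 = -5493 + 82 = -5411$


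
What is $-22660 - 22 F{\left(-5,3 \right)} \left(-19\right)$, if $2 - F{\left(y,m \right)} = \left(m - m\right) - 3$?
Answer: $-20570$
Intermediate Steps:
$F{\left(y,m \right)} = 5$ ($F{\left(y,m \right)} = 2 - \left(\left(m - m\right) - 3\right) = 2 - \left(0 - 3\right) = 2 - -3 = 2 + 3 = 5$)
$-22660 - 22 F{\left(-5,3 \right)} \left(-19\right) = -22660 - 22 \cdot 5 \left(-19\right) = -22660 - 110 \left(-19\right) = -22660 - -2090 = -22660 + 2090 = -20570$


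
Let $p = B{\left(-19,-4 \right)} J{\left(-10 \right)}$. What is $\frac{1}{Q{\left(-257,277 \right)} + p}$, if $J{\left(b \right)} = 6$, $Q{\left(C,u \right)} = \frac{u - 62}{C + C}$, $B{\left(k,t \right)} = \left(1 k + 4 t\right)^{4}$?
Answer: $\frac{514}{4627927285} \approx 1.1106 \cdot 10^{-7}$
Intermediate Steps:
$B{\left(k,t \right)} = \left(k + 4 t\right)^{4}$
$Q{\left(C,u \right)} = \frac{-62 + u}{2 C}$
$p = 9003750$ ($p = \left(-19 + 4 \left(-4\right)\right)^{4} \cdot 6 = \left(-19 - 16\right)^{4} \cdot 6 = \left(-35\right)^{4} \cdot 6 = 1500625 \cdot 6 = 9003750$)
$\frac{1}{Q{\left(-257,277 \right)} + p} = \frac{1}{\frac{-62 + 277}{2 \left(-257\right)} + 9003750} = \frac{1}{\frac{1}{2} \left(- \frac{1}{257}\right) 215 + 9003750} = \frac{1}{- \frac{215}{514} + 9003750} = \frac{1}{\frac{4627927285}{514}} = \frac{514}{4627927285}$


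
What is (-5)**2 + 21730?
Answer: 21755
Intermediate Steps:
(-5)**2 + 21730 = 25 + 21730 = 21755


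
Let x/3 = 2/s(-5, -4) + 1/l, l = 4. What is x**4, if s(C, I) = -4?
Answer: 81/256 ≈ 0.31641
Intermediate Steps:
x = -3/4 (x = 3*(2/(-4) + 1/4) = 3*(2*(-1/4) + 1*(1/4)) = 3*(-1/2 + 1/4) = 3*(-1/4) = -3/4 ≈ -0.75000)
x**4 = (-3/4)**4 = 81/256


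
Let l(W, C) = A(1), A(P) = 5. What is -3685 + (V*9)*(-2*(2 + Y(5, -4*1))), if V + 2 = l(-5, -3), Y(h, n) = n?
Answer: -3577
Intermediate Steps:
l(W, C) = 5
V = 3 (V = -2 + 5 = 3)
-3685 + (V*9)*(-2*(2 + Y(5, -4*1))) = -3685 + (3*9)*(-2*(2 - 4*1)) = -3685 + 27*(-2*(2 - 4)) = -3685 + 27*(-2*(-2)) = -3685 + 27*4 = -3685 + 108 = -3577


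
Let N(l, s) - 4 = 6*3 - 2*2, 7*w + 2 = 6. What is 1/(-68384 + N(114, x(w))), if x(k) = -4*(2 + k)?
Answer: -1/68366 ≈ -1.4627e-5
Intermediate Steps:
w = 4/7 (w = -2/7 + (1/7)*6 = -2/7 + 6/7 = 4/7 ≈ 0.57143)
x(k) = -8 - 4*k
N(l, s) = 18 (N(l, s) = 4 + (6*3 - 2*2) = 4 + (18 - 4) = 4 + 14 = 18)
1/(-68384 + N(114, x(w))) = 1/(-68384 + 18) = 1/(-68366) = -1/68366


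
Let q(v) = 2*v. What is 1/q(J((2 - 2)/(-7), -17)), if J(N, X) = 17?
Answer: 1/34 ≈ 0.029412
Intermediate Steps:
1/q(J((2 - 2)/(-7), -17)) = 1/(2*17) = 1/34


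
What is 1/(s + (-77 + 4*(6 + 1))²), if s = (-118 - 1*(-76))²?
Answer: 1/4165 ≈ 0.00024010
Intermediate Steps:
s = 1764 (s = (-118 + 76)² = (-42)² = 1764)
1/(s + (-77 + 4*(6 + 1))²) = 1/(1764 + (-77 + 4*(6 + 1))²) = 1/(1764 + (-77 + 4*7)²) = 1/(1764 + (-77 + 28)²) = 1/(1764 + (-49)²) = 1/(1764 + 2401) = 1/4165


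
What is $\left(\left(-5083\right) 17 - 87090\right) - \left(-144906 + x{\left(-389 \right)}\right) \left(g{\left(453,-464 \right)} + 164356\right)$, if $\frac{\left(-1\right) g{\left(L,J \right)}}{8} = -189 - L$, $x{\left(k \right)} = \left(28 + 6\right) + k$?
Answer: $24620403911$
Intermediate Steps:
$x{\left(k \right)} = 34 + k$
$g{\left(L,J \right)} = 1512 + 8 L$ ($g{\left(L,J \right)} = - 8 \left(-189 - L\right) = 1512 + 8 L$)
$\left(\left(-5083\right) 17 - 87090\right) - \left(-144906 + x{\left(-389 \right)}\right) \left(g{\left(453,-464 \right)} + 164356\right) = \left(\left(-5083\right) 17 - 87090\right) - \left(-144906 + \left(34 - 389\right)\right) \left(\left(1512 + 8 \cdot 453\right) + 164356\right) = \left(-86411 - 87090\right) - \left(-144906 - 355\right) \left(\left(1512 + 3624\right) + 164356\right) = -173501 - - 145261 \left(5136 + 164356\right) = -173501 - \left(-145261\right) 169492 = -173501 - -24620577412 = -173501 + 24620577412 = 24620403911$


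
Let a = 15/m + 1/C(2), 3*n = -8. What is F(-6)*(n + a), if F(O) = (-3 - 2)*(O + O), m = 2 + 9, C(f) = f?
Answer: -530/11 ≈ -48.182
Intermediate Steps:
n = -8/3 (n = (1/3)*(-8) = -8/3 ≈ -2.6667)
m = 11
F(O) = -10*O
a = 41/22 (a = 15/11 + 1/2 = 41/22 ≈ 1.8636)
F(-6)*(n + a) = (-10*(-6))*(-8/3 + 41/22) = 60*(-53/66) = -530/11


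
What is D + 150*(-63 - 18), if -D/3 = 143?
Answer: -12579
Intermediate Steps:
D = -429 (D = -3*143 = -429)
D + 150*(-63 - 18) = -429 + 150*(-63 - 18) = -429 + 150*(-81) = -429 - 12150 = -12579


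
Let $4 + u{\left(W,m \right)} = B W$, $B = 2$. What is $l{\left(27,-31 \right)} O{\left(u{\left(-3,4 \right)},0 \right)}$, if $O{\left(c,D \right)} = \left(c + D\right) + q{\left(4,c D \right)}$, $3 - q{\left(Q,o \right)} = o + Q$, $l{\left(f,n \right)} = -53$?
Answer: $583$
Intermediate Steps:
$q{\left(Q,o \right)} = 3 - Q - o$ ($q{\left(Q,o \right)} = 3 - \left(o + Q\right) = 3 - \left(Q + o\right) = 3 - Q - o$)
$u{\left(W,m \right)} = -4 + 2 W$
$O{\left(c,D \right)} = -1 + D + c - D c$ ($O{\left(c,D \right)} = \left(c + D\right) - \left(1 + c D\right) = \left(D + c\right) - \left(1 + D c\right) = -1 + D + c - D c$)
$l{\left(27,-31 \right)} O{\left(u{\left(-3,4 \right)},0 \right)} = - 53 \left(-1 + 0 + \left(-4 + 2 \left(-3\right)\right) - 0 \left(-4 + 2 \left(-3\right)\right)\right) = - 53 \left(-1 + 0 - 10 - 0 \left(-4 - 6\right)\right) = - 53 \left(-1 + 0 - 10 - 0 \left(-10\right)\right) = - 53 \left(-1 + 0 - 10 + 0\right) = \left(-53\right) \left(-11\right) = 583$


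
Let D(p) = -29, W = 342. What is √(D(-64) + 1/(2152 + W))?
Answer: 5*I*√7215142/2494 ≈ 5.3851*I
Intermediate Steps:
√(D(-64) + 1/(2152 + W)) = √(-29 + 1/(2152 + 342)) = √(-29 + 1/2494) = √(-72325/2494) = 5*I*√7215142/2494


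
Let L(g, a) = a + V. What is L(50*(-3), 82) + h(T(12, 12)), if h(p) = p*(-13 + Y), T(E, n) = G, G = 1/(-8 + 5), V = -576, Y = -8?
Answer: -487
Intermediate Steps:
G = -1/3 (G = 1/(-3) = -1/3 ≈ -0.33333)
L(g, a) = -576 + a (L(g, a) = a - 576 = -576 + a)
T(E, n) = -1/3
h(p) = -21*p (h(p) = p*(-13 - 8) = p*(-21) = -21*p)
L(50*(-3), 82) + h(T(12, 12)) = (-576 + 82) - 21*(-1/3) = -494 + 7 = -487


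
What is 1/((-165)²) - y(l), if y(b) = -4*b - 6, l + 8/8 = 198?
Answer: 21616651/27225 ≈ 794.00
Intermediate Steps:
l = 197 (l = -1 + 198 = 197)
y(b) = -6 - 4*b
1/((-165)²) - y(l) = 1/((-165)²) - (-6 - 4*197) = 1/27225 - (-6 - 788) = 1/27225 - 1*(-794) = 1/27225 + 794 = 21616651/27225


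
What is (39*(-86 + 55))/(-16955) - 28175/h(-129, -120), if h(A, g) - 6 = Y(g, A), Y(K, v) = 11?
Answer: -477686572/288235 ≈ -1657.3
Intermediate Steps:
h(A, g) = 17 (h(A, g) = 6 + 11 = 17)
(39*(-86 + 55))/(-16955) - 28175/h(-129, -120) = (39*(-86 + 55))/(-16955) - 28175/17 = (39*(-31))*(-1/16955) - 28175*1/17 = -1209*(-1/16955) - 28175/17 = 1209/16955 - 28175/17 = -477686572/288235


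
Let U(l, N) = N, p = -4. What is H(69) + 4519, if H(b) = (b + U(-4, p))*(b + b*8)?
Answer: 44884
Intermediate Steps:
H(b) = 9*b*(-4 + b) (H(b) = (b - 4)*(b + b*8) = (-4 + b)*(b + 8*b) = (-4 + b)*(9*b) = 9*b*(-4 + b))
H(69) + 4519 = 9*69*(-4 + 69) + 4519 = 9*69*65 + 4519 = 40365 + 4519 = 44884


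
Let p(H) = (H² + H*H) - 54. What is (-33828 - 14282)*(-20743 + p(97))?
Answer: 95209690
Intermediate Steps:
p(H) = -54 + 2*H² (p(H) = (H² + H²) - 54 = 2*H² - 54 = -54 + 2*H²)
(-33828 - 14282)*(-20743 + p(97)) = (-33828 - 14282)*(-20743 + (-54 + 2*97²)) = -48110*(-20743 + (-54 + 2*9409)) = -48110*(-20743 + (-54 + 18818)) = -48110*(-20743 + 18764) = -48110*(-1979) = 95209690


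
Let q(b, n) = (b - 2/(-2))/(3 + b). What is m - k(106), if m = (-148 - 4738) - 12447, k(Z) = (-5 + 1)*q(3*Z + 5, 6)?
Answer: -2824631/163 ≈ -17329.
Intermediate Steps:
q(b, n) = (1 + b)/(3 + b) (q(b, n) = (b - 2*(-½))/(3 + b) = (b + 1)/(3 + b) = (1 + b)/(3 + b))
k(Z) = -4*(6 + 3*Z)/(8 + 3*Z) (k(Z) = (-5 + 1)*((1 + (3*Z + 5))/(3 + (3*Z + 5))) = -4*(1 + (5 + 3*Z))/(3 + (5 + 3*Z)) = -4*(6 + 3*Z)/(8 + 3*Z))
m = -17333 (m = -4886 - 12447 = -17333)
m - k(106) = -17333 - 12*(-2 - 1*106)/(8 + 3*106) = -17333 - 12*(-2 - 106)/(8 + 318) = -17333 - 12*(-108)/326 = -17333 - 1*(-648/163) = -17333 + 648/163 = -2824631/163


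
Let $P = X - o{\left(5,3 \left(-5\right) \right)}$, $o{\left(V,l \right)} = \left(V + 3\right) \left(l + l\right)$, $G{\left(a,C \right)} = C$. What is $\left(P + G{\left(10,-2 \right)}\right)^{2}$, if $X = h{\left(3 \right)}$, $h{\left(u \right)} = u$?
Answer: $58081$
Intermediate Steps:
$o{\left(V,l \right)} = 2 l \left(3 + V\right)$ ($o{\left(V,l \right)} = \left(3 + V\right) 2 l = 2 l \left(3 + V\right)$)
$X = 3$
$P = 243$ ($P = 3 - 2 \cdot 3 \left(-5\right) \left(3 + 5\right) = 3 - 2 \left(-15\right) 8 = 3 - -240 = 3 + 240 = 243$)
$\left(P + G{\left(10,-2 \right)}\right)^{2} = \left(243 - 2\right)^{2} = 241^{2} = 58081$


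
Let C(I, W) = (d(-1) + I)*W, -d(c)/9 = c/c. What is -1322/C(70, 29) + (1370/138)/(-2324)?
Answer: -213202397/283669764 ≈ -0.75159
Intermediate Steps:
d(c) = -9 (d(c) = -9*c/c = -9*1 = -9)
C(I, W) = W*(-9 + I) (C(I, W) = (-9 + I)*W = W*(-9 + I))
-1322/C(70, 29) + (1370/138)/(-2324) = -1322*1/(29*(-9 + 70)) + (1370/138)/(-2324) = -1322/(29*61) + (1370*(1/138))*(-1/2324) = -1322/1769 + (685/69)*(-1/2324) = -1322*1/1769 - 685/160356 = -1322/1769 - 685/160356 = -213202397/283669764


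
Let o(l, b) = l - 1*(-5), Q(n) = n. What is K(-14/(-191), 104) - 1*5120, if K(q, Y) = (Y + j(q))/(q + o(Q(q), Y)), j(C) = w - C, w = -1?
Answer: -5013301/983 ≈ -5100.0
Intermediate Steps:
o(l, b) = 5 + l (o(l, b) = l + 5 = 5 + l)
j(C) = -1 - C
K(q, Y) = (-1 + Y - q)/(5 + 2*q) (K(q, Y) = (Y + (-1 - q))/(q + (5 + q)) = (-1 + Y - q)/(5 + 2*q))
K(-14/(-191), 104) - 1*5120 = (-1 + 104 - (-14)/(-191))/(5 + 2*(-14/(-191))) - 1*5120 = (-1 + 104 - (-14)*(-1)/191)/(5 + 2*(-14*(-1/191))) - 5120 = (-1 + 104 - 1*14/191)/(5 + 2*(14/191)) - 5120 = (-1 + 104 - 14/191)/(5 + 28/191) - 5120 = (19659/191)/(983/191) - 5120 = (191/983)*(19659/191) - 5120 = 19659/983 - 5120 = -5013301/983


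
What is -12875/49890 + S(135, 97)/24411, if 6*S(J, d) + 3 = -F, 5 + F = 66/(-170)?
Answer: -2671310018/10351850715 ≈ -0.25805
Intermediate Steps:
F = -458/85 (F = -5 + 66/(-170) = -5 + 66*(-1/170) = -5 - 33/85 = -458/85 ≈ -5.3882)
S(J, d) = 203/510 (S(J, d) = -½ + (-1*(-458/85))/6 = -½ + (⅙)*(458/85) = -½ + 229/255 = 203/510)
-12875/49890 + S(135, 97)/24411 = -12875/49890 + (203/510)/24411 = -12875*1/49890 + (203/510)*(1/24411) = -2575/9978 + 203/12449610 = -2671310018/10351850715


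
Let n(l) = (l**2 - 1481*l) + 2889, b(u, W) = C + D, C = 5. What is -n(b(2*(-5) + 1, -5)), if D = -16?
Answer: -19301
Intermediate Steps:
b(u, W) = -11 (b(u, W) = 5 - 16 = -11)
n(l) = 2889 + l**2 - 1481*l
-n(b(2*(-5) + 1, -5)) = -(2889 + (-11)**2 - 1481*(-11)) = -(2889 + 121 + 16291) = -1*19301 = -19301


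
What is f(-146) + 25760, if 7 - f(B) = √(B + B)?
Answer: 25767 - 2*I*√73 ≈ 25767.0 - 17.088*I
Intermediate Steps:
f(B) = 7 - √2*√B (f(B) = 7 - √(B + B) = 7 - √(2*B) = 7 - √2*√B)
f(-146) + 25760 = (7 - √2*√(-146)) + 25760 = (7 - √2*I*√146) + 25760 = (7 - 2*I*√73) + 25760 = 25767 - 2*I*√73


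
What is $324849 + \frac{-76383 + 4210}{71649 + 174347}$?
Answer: $\frac{79911482431}{245996} \approx 3.2485 \cdot 10^{5}$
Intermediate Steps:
$324849 + \frac{-76383 + 4210}{71649 + 174347} = 324849 - \frac{72173}{245996} = \frac{79911482431}{245996}$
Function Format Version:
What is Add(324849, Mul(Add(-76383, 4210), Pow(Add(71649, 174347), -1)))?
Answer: Rational(79911482431, 245996) ≈ 3.2485e+5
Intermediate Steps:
Add(324849, Mul(Add(-76383, 4210), Pow(Add(71649, 174347), -1))) = Add(324849, Mul(-72173, Pow(245996, -1))) = Add(324849, Mul(-72173, Rational(1, 245996))) = Add(324849, Rational(-72173, 245996)) = Rational(79911482431, 245996)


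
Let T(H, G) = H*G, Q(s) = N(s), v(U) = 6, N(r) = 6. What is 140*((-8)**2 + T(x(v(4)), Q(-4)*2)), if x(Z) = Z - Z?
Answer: 8960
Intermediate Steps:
Q(s) = 6
x(Z) = 0
T(H, G) = G*H
140*((-8)**2 + T(x(v(4)), Q(-4)*2)) = 140*((-8)**2 + (6*2)*0) = 140*(64 + 12*0) = 140*(64 + 0) = 140*64 = 8960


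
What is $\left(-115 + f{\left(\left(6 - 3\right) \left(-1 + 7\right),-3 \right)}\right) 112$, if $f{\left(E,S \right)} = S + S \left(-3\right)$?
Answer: $-12208$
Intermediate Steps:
$f{\left(E,S \right)} = - 2 S$ ($f{\left(E,S \right)} = S - 3 S = - 2 S$)
$\left(-115 + f{\left(\left(6 - 3\right) \left(-1 + 7\right),-3 \right)}\right) 112 = \left(-115 - -6\right) 112 = \left(-115 + 6\right) 112 = \left(-109\right) 112 = -12208$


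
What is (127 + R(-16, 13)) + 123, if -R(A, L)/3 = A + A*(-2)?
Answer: 202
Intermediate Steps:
R(A, L) = 3*A (R(A, L) = -3*(A + A*(-2)) = -3*(A - 2*A) = -(-3)*A = 3*A)
(127 + R(-16, 13)) + 123 = (127 + 3*(-16)) + 123 = (127 - 48) + 123 = 79 + 123 = 202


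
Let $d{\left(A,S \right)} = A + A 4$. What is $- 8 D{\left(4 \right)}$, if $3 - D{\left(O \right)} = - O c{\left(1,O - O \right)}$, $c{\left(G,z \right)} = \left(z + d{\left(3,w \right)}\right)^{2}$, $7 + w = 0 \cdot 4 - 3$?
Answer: $-7224$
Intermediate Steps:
$w = -10$ ($w = -7 + \left(0 \cdot 4 - 3\right) = -7 + \left(0 - 3\right) = -7 - 3 = -10$)
$d{\left(A,S \right)} = 5 A$ ($d{\left(A,S \right)} = A + 4 A = 5 A$)
$c{\left(G,z \right)} = \left(15 + z\right)^{2}$ ($c{\left(G,z \right)} = \left(z + 5 \cdot 3\right)^{2} = \left(z + 15\right)^{2} = \left(15 + z\right)^{2}$)
$D{\left(O \right)} = 3 + 225 O$ ($D{\left(O \right)} = 3 - - O \left(15 + \left(O - O\right)\right)^{2} = 3 - - O \left(15 + 0\right)^{2} = 3 - - O 15^{2} = 3 - - O 225 = 3 - - 225 O = 3 + 225 O$)
$- 8 D{\left(4 \right)} = - 8 \left(3 + 225 \cdot 4\right) = - 8 \left(3 + 900\right) = \left(-8\right) 903 = -7224$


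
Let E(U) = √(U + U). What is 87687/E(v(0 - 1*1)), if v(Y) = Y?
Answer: -87687*I*√2/2 ≈ -62004.0*I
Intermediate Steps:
E(U) = √2*√U (E(U) = √(2*U) = √2*√U)
87687/E(v(0 - 1*1)) = 87687/((√2*√(0 - 1*1))) = 87687/((√2*√(0 - 1))) = 87687/((√2*√(-1))) = 87687/((√2*I)) = 87687/((I*√2)) = 87687*(-I*√2/2) = -87687*I*√2/2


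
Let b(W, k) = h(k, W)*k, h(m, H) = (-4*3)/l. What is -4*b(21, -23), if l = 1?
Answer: -1104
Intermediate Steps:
h(m, H) = -12 (h(m, H) = -4*3/1 = -12*1 = -12)
b(W, k) = -12*k
-4*b(21, -23) = -(-48)*(-23) = -4*276 = -1104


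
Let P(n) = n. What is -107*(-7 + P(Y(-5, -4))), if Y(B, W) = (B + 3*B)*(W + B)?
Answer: -18511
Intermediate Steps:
Y(B, W) = 4*B*(B + W) (Y(B, W) = (4*B)*(B + W) = 4*B*(B + W))
-107*(-7 + P(Y(-5, -4))) = -107*(-7 + 4*(-5)*(-5 - 4)) = -107*(-7 + 4*(-5)*(-9)) = -107*(-7 + 180) = -107*173 = -18511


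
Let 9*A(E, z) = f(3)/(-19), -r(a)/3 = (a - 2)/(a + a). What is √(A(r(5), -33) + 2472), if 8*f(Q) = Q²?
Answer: √14278234/76 ≈ 49.719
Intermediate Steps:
f(Q) = Q²/8
r(a) = -3*(-2 + a)/(2*a) (r(a) = -3*(a - 2)/(a + a) = -3*(-2 + a)/(2*a))
A(E, z) = -1/152 (A(E, z) = (((⅛)*3²)/(-19))/9 = (((⅛)*9)*(-1/19))/9 = ((9/8)*(-1/19))/9 = (⅑)*(-9/152) = -1/152)
√(A(r(5), -33) + 2472) = √(-1/152 + 2472) = √(375743/152) = √14278234/76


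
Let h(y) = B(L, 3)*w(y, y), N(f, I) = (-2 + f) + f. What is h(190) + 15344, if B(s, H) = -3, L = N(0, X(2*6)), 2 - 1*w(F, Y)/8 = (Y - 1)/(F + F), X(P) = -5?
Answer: 1454254/95 ≈ 15308.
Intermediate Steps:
w(F, Y) = 16 - 4*(-1 + Y)/F (w(F, Y) = 16 - 8*(Y - 1)/(F + F) = 16 - 8*(-1 + Y)/(2*F) = 16 - 8*(-1 + Y)*1/(2*F) = 16 - 4*(-1 + Y)/F)
N(f, I) = -2 + 2*f
L = -2 (L = -2 + 2*0 = -2 + 0 = -2)
h(y) = -12*(1 + 3*y)/y (h(y) = -12*(1 - y + 4*y)/y = -12*(1 + 3*y)/y)
h(190) + 15344 = (-36 - 12/190) + 15344 = (-36 - 12*1/190) + 15344 = (-36 - 6/95) + 15344 = -3426/95 + 15344 = 1454254/95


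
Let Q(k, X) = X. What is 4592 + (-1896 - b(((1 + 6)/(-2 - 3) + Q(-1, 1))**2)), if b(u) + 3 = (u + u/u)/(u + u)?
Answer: 21563/8 ≈ 2695.4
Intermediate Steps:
b(u) = -3 + (1 + u)/(2*u) (b(u) = -3 + (u + u/u)/(u + u) = -3 + (u + 1)/((2*u)) = -3 + (1 + u)*(1/(2*u)) = -3 + (1 + u)/(2*u))
4592 + (-1896 - b(((1 + 6)/(-2 - 3) + Q(-1, 1))**2)) = 4592 + (-1896 - (1 - 5*((1 + 6)/(-2 - 3) + 1)**2)/(2*(((1 + 6)/(-2 - 3) + 1)**2))) = 4592 + (-1896 - (1 - 5*(7/(-5) + 1)**2)/(2*((7/(-5) + 1)**2))) = 4592 + (-1896 - (1 - 5*(7*(-1/5) + 1)**2)/(2*((7*(-1/5) + 1)**2))) = 4592 + (-1896 - (1 - 5*(-7/5 + 1)**2)/(2*((-7/5 + 1)**2))) = 4592 + (-1896 - (1 - 5*(-2/5)**2)/(2*((-2/5)**2))) = 4592 + (-1896 - (1 - 5*4/25)/(2*4/25)) = 4592 + (-1896 - 25*(1 - 4/5)/(2*4)) = 4592 + (-1896 - 25/(2*4*5)) = 4592 + (-1896 - 1*5/8) = 4592 + (-1896 - 5/8) = 4592 - 15173/8 = 21563/8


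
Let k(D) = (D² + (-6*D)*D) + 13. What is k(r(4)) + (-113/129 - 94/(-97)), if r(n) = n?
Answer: -837206/12513 ≈ -66.907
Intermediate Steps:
k(D) = 13 - 5*D² (k(D) = (D² - 6*D²) + 13 = -5*D² + 13 = 13 - 5*D²)
k(r(4)) + (-113/129 - 94/(-97)) = (13 - 5*4²) + (-113/129 - 94/(-97)) = (13 - 5*16) + (-113*1/129 - 94*(-1/97)) = (13 - 80) + (-113/129 + 94/97) = -67 + 1165/12513 = -837206/12513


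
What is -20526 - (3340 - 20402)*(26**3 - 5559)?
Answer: 205013528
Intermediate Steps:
-20526 - (3340 - 20402)*(26**3 - 5559) = -20526 - (-17062)*(17576 - 5559) = -20526 - (-17062)*12017 = -20526 - 1*(-205034054) = -20526 + 205034054 = 205013528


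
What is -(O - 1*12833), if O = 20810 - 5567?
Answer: -2410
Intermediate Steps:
O = 15243
-(O - 1*12833) = -(15243 - 1*12833) = -(15243 - 12833) = -1*2410 = -2410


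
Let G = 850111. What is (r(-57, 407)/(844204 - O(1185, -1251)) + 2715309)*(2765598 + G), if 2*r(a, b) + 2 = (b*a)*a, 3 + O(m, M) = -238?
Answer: 16581133609167264859/1688890 ≈ 9.8178e+12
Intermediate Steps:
O(m, M) = -241 (O(m, M) = -3 - 238 = -241)
r(a, b) = -1 + b*a**2/2 (r(a, b) = -1 + ((b*a)*a)/2 = -1 + ((a*b)*a)/2 = -1 + (b*a**2)/2 = -1 + b*a**2/2)
(r(-57, 407)/(844204 - O(1185, -1251)) + 2715309)*(2765598 + G) = ((-1 + (1/2)*407*(-57)**2)/(844204 - 1*(-241)) + 2715309)*(2765598 + 850111) = ((-1 + (1/2)*407*3249)/(844204 + 241) + 2715309)*3615709 = ((-1 + 1322343/2)/844445 + 2715309)*3615709 = ((1322341/2)*(1/844445) + 2715309)*3615709 = (1322341/1688890 + 2715309)*3615709 = (4585859539351/1688890)*3615709 = 16581133609167264859/1688890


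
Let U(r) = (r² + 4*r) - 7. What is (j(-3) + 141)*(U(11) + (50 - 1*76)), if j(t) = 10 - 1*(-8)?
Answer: 20988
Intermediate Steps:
U(r) = -7 + r² + 4*r
j(t) = 18 (j(t) = 10 + 8 = 18)
(j(-3) + 141)*(U(11) + (50 - 1*76)) = (18 + 141)*((-7 + 11² + 4*11) + (50 - 1*76)) = 159*((-7 + 121 + 44) + (50 - 76)) = 159*(158 - 26) = 159*132 = 20988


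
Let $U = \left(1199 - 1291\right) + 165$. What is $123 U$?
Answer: $8979$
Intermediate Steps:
$U = 73$ ($U = -92 + 165 = 73$)
$123 U = 123 \cdot 73 = 8979$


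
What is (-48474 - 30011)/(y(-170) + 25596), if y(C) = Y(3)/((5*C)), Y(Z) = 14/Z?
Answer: -100068375/32634893 ≈ -3.0663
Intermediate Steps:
y(C) = 14/(15*C) (y(C) = (14/3)/((5*C)) = (14*(1/3))*(1/(5*C)) = 14*(1/(5*C))/3 = 14/(15*C))
(-48474 - 30011)/(y(-170) + 25596) = (-48474 - 30011)/((14/15)/(-170) + 25596) = -78485/((14/15)*(-1/170) + 25596) = -78485/(-7/1275 + 25596) = -78485/32634893/1275 = -78485*1275/32634893 = -100068375/32634893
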